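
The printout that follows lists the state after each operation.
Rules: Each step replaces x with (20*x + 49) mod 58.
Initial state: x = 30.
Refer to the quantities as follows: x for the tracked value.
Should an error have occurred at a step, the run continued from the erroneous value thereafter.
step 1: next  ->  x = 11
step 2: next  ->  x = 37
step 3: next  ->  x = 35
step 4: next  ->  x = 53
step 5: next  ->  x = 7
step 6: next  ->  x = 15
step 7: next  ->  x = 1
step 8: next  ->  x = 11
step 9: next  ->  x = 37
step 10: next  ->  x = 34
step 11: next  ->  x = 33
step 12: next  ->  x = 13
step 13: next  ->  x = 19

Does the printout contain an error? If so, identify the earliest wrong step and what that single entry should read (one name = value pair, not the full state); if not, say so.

Recomputing the run from the initial state:
step 1: x = 11
step 2: x = 37
step 3: x = 35
step 4: x = 53
step 5: x = 7
step 6: x = 15
step 7: x = 1
step 8: x = 11
step 9: x = 37
step 10: x = 35
step 11: x = 53
step 12: x = 7
step 13: x = 15
The first disagreement with the printout is at step 10, where the value should be x = 35.

step 10, x = 35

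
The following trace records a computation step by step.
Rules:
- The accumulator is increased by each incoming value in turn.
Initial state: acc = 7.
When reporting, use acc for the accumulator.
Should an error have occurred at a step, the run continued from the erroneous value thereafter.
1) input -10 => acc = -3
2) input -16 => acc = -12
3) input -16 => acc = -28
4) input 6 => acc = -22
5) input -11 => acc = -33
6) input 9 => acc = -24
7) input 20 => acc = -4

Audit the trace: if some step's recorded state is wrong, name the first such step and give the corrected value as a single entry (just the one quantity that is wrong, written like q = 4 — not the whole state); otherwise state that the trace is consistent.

step 2, acc = -19

1. acc = 7 + -10 = -3 (no discrepancy)
2. acc = -3 + -16 = -19 (the trace has a different value)
Step 2 is the first one off; corrected, acc = -19.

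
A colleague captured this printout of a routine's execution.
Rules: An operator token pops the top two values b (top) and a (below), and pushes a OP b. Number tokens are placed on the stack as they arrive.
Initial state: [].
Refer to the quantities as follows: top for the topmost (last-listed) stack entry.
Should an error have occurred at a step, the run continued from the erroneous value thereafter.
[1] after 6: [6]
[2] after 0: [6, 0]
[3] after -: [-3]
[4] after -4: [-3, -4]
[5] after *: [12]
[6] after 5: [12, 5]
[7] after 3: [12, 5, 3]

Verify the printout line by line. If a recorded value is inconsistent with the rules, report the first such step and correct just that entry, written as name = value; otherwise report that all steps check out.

step 3, top = 6

step 1: push 6: top = 6 -> same as recorded
step 2: push 0: top = 0 -> agrees with the printout
step 3: 6 - 0 = 6 -> this is not what the printout shows
So the first discrepancy is step 3, where the right value is top = 6.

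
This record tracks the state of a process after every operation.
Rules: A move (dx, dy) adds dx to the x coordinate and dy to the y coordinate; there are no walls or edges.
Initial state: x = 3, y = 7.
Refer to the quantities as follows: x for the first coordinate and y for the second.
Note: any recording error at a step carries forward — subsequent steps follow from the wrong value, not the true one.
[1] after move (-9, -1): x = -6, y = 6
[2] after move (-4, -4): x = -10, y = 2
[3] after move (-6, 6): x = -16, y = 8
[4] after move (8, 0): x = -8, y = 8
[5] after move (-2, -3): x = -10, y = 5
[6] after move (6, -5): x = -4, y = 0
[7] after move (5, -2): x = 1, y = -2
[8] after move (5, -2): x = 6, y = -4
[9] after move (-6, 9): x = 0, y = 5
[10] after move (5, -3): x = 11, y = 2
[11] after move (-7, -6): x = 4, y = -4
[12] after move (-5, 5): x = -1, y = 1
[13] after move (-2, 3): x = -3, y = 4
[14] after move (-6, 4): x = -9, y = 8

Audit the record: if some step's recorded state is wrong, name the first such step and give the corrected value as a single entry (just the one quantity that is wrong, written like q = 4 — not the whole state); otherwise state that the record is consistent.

step 10, x = 5

1. x = 3 + (-9) = -6, y = 7 + (-1) = 6 (matches)
2. x = -6 + (-4) = -10, y = 6 + (-4) = 2 (checks out)
3. x = -10 + (-6) = -16, y = 2 + (6) = 8 (in agreement)
4. x = -16 + (8) = -8, y = 8 + (0) = 8 (checks out)
5. x = -8 + (-2) = -10, y = 8 + (-3) = 5 (in agreement)
6. x = -10 + (6) = -4, y = 5 + (-5) = 0 (no discrepancy)
7. x = -4 + (5) = 1, y = 0 + (-2) = -2 (exactly as logged)
8. x = 1 + (5) = 6, y = -2 + (-2) = -4 (consistent with the record)
9. x = 6 + (-6) = 0, y = -4 + (9) = 5 (in agreement)
10. x = 0 + (5) = 5, y = 5 + (-3) = 2 (the record disagrees here)
Step 10 is the first one off; corrected, x = 5.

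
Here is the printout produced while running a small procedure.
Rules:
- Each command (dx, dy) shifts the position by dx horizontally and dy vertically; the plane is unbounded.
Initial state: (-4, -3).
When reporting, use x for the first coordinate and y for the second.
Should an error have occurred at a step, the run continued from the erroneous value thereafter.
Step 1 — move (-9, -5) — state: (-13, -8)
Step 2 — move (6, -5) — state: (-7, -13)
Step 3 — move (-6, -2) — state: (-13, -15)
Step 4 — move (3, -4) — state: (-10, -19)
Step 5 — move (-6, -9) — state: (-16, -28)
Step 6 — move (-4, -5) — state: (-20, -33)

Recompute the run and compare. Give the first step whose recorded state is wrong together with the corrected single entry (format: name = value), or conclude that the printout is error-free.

no error

1. x = -4 + (-9) = -13, y = -3 + (-5) = -8 (exactly as logged)
2. x = -13 + (6) = -7, y = -8 + (-5) = -13 (in agreement)
3. x = -7 + (-6) = -13, y = -13 + (-2) = -15 (exactly as logged)
4. x = -13 + (3) = -10, y = -15 + (-4) = -19 (consistent with the printout)
5. x = -10 + (-6) = -16, y = -19 + (-9) = -28 (checks out)
6. x = -16 + (-4) = -20, y = -28 + (-5) = -33 (consistent with the printout)
Each recorded entry agrees with the recomputation.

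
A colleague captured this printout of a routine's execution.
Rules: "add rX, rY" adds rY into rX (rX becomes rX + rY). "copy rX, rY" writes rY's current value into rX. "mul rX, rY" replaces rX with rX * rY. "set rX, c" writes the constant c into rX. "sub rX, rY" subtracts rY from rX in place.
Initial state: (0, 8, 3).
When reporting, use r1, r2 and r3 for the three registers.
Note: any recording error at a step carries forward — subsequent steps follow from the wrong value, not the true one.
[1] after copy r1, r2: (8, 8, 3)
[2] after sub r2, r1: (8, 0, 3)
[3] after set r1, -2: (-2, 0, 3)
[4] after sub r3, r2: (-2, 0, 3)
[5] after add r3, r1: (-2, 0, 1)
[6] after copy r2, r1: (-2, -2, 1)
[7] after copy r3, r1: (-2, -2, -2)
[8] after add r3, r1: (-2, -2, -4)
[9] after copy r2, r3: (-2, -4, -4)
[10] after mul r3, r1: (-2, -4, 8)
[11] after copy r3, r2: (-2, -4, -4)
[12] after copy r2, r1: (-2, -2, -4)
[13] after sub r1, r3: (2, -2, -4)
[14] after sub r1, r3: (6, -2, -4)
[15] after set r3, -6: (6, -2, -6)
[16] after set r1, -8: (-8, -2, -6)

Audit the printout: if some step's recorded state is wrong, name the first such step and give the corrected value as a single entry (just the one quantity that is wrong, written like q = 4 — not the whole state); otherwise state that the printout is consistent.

step 1: r1 = 8 -> same as recorded
step 2: r2 = 8 - 8 = 0 -> same as recorded
step 3: r1 = -2 -> in agreement
step 4: r3 = 3 - 0 = 3 -> confirmed correct
step 5: r3 = 3 + -2 = 1 -> checks out
step 6: r2 = -2 -> exactly as logged
step 7: r3 = -2 -> agrees with the printout
step 8: r3 = -2 + -2 = -4 -> checks out
step 9: r2 = -4 -> same as recorded
step 10: r3 = -4 * -2 = 8 -> exactly as logged
step 11: r3 = -4 -> verified
step 12: r2 = -2 -> agrees with the printout
step 13: r1 = -2 - -4 = 2 -> checks out
step 14: r1 = 2 - -4 = 6 -> agrees with the printout
step 15: r3 = -6 -> verified
step 16: r1 = -8 -> matches
All steps check out; nothing to correct.

no error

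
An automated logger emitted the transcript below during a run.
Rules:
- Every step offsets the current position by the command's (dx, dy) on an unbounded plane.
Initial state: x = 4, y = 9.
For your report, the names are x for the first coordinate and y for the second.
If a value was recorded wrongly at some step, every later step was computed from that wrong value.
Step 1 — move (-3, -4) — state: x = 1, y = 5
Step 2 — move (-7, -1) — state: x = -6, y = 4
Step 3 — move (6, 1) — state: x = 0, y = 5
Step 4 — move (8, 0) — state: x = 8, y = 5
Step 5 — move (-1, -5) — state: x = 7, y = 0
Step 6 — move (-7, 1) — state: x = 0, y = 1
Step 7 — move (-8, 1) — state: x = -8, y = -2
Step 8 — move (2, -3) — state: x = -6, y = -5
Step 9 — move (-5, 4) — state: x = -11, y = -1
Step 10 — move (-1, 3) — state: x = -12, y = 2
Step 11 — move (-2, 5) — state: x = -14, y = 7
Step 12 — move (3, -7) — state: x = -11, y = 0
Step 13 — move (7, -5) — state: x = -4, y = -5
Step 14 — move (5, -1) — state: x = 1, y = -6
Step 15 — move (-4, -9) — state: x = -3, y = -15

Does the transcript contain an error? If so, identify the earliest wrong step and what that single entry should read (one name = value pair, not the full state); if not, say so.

step 1: x = 4 + (-3) = 1, y = 9 + (-4) = 5 -> no discrepancy
step 2: x = 1 + (-7) = -6, y = 5 + (-1) = 4 -> confirmed correct
step 3: x = -6 + (6) = 0, y = 4 + (1) = 5 -> matches
step 4: x = 0 + (8) = 8, y = 5 + (0) = 5 -> same as recorded
step 5: x = 8 + (-1) = 7, y = 5 + (-5) = 0 -> same as recorded
step 6: x = 7 + (-7) = 0, y = 0 + (1) = 1 -> matches
step 7: x = 0 + (-8) = -8, y = 1 + (1) = 2 -> first mismatch against the transcript
The earliest wrong entry is at step 7: it should read y = 2.

step 7, y = 2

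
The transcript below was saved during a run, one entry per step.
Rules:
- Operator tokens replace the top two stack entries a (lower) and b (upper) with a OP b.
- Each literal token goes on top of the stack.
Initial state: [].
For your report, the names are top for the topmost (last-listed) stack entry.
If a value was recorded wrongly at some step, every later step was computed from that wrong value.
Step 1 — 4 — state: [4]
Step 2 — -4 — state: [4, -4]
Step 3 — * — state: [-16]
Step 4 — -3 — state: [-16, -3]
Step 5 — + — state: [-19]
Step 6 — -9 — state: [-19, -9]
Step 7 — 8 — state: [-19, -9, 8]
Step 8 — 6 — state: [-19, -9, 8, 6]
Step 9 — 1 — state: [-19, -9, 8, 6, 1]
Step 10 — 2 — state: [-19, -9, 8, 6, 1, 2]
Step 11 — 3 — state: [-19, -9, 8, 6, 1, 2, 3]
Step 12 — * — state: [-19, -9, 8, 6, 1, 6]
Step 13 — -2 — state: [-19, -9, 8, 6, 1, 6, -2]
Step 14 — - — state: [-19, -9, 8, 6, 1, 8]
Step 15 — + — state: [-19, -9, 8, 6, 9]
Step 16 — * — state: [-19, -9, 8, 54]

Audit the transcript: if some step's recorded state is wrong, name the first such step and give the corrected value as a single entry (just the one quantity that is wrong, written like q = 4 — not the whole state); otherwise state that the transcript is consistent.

step 1: push 4: top = 4 -> verified
step 2: push -4: top = -4 -> same as recorded
step 3: 4 * -4 = -16 -> same as recorded
step 4: push -3: top = -3 -> matches
step 5: -16 + -3 = -19 -> in agreement
step 6: push -9: top = -9 -> agrees with the transcript
step 7: push 8: top = 8 -> checks out
step 8: push 6: top = 6 -> verified
step 9: push 1: top = 1 -> matches
step 10: push 2: top = 2 -> verified
step 11: push 3: top = 3 -> consistent with the transcript
step 12: 2 * 3 = 6 -> matches
step 13: push -2: top = -2 -> matches
step 14: 6 - -2 = 8 -> consistent with the transcript
step 15: 1 + 8 = 9 -> exactly as logged
step 16: 6 * 9 = 54 -> confirmed correct
Every step is consistent.

no error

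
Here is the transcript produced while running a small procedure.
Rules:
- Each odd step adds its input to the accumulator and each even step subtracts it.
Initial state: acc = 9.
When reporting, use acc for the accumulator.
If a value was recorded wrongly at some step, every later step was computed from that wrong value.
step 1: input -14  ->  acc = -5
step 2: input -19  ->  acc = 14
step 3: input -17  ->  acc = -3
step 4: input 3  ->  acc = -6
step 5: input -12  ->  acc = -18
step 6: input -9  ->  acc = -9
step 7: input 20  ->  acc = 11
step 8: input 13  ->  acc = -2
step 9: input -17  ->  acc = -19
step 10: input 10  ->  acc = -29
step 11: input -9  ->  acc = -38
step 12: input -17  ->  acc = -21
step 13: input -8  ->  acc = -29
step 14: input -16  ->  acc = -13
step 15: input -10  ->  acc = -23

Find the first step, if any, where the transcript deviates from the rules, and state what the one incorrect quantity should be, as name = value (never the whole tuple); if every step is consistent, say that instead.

no error

Recomputing the run from the initial state:
step 1: acc = -5
step 2: acc = 14
step 3: acc = -3
step 4: acc = -6
step 5: acc = -18
step 6: acc = -9
step 7: acc = 11
step 8: acc = -2
step 9: acc = -19
step 10: acc = -29
step 11: acc = -38
step 12: acc = -21
step 13: acc = -29
step 14: acc = -13
step 15: acc = -23
This matches the transcript at every step.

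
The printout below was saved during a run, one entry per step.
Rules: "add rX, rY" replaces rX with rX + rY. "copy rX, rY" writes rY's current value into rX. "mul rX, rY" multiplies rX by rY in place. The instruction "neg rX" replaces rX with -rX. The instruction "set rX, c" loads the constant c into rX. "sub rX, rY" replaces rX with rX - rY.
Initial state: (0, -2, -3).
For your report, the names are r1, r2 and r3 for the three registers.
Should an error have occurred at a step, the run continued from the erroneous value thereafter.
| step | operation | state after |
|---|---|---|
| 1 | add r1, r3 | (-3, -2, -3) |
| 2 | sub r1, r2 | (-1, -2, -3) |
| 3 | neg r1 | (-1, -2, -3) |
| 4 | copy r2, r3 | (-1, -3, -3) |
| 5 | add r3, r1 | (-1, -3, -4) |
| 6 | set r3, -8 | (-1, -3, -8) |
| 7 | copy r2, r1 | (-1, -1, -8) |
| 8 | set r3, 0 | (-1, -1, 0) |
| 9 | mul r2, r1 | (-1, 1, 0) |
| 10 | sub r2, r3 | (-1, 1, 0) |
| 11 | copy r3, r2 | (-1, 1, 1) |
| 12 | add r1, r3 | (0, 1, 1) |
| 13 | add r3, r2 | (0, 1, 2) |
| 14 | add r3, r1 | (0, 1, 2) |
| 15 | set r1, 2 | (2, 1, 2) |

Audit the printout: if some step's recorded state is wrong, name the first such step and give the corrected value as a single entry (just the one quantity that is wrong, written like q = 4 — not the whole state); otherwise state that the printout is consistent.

step 3, r1 = 1

Recomputing the run from the initial state:
step 1: r1 = -3, r2 = -2, r3 = -3
step 2: r1 = -1, r2 = -2, r3 = -3
step 3: r1 = 1, r2 = -2, r3 = -3
step 4: r1 = 1, r2 = -3, r3 = -3
step 5: r1 = 1, r2 = -3, r3 = -2
step 6: r1 = 1, r2 = -3, r3 = -8
step 7: r1 = 1, r2 = 1, r3 = -8
step 8: r1 = 1, r2 = 1, r3 = 0
step 9: r1 = 1, r2 = 1, r3 = 0
step 10: r1 = 1, r2 = 1, r3 = 0
step 11: r1 = 1, r2 = 1, r3 = 1
step 12: r1 = 2, r2 = 1, r3 = 1
step 13: r1 = 2, r2 = 1, r3 = 2
step 14: r1 = 2, r2 = 1, r3 = 4
step 15: r1 = 2, r2 = 1, r3 = 4
The first disagreement with the printout is at step 3, where the value should be r1 = 1.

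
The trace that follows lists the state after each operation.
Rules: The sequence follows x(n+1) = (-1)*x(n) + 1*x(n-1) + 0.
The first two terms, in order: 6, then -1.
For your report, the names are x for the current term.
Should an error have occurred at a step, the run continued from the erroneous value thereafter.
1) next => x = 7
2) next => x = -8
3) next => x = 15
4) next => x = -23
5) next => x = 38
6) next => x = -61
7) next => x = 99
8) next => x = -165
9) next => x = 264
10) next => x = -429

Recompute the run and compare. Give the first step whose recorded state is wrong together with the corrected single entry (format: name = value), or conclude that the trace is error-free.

step 8, x = -160

Recomputing the run from the initial state:
step 1: x = 7
step 2: x = -8
step 3: x = 15
step 4: x = -23
step 5: x = 38
step 6: x = -61
step 7: x = 99
step 8: x = -160
step 9: x = 259
step 10: x = -419
The first disagreement with the trace is at step 8, where the value should be x = -160.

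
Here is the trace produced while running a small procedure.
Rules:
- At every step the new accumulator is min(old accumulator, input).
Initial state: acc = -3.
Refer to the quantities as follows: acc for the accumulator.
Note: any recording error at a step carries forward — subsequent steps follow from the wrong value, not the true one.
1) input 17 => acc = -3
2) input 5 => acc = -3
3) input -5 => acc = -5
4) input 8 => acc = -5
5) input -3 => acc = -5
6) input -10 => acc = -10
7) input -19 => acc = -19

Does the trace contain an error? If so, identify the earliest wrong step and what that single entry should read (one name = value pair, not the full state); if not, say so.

Step 1: acc = min(-3, 17) = -3 — matches.
Step 2: acc = min(-3, 5) = -3 — confirmed correct.
Step 3: acc = min(-3, -5) = -5 — verified.
Step 4: acc = min(-5, 8) = -5 — agrees with the trace.
Step 5: acc = min(-5, -3) = -5 — checks out.
Step 6: acc = min(-5, -10) = -10 — no discrepancy.
Step 7: acc = min(-10, -19) = -19 — consistent with the trace.
All steps check out; nothing to correct.

no error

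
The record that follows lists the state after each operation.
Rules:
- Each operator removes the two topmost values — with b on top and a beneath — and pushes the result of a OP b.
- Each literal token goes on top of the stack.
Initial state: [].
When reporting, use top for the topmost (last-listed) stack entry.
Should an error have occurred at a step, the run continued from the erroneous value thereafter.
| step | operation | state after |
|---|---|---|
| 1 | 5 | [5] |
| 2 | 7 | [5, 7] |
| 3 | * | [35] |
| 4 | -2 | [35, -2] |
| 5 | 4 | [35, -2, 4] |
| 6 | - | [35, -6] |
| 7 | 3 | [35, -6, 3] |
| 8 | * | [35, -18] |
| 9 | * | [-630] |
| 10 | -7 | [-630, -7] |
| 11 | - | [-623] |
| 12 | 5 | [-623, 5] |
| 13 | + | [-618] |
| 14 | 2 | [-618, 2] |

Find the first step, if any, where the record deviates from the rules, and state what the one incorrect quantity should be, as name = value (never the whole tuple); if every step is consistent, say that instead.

no error

Recomputing the run from the initial state:
step 1: [5]
step 2: [5, 7]
step 3: [35]
step 4: [35, -2]
step 5: [35, -2, 4]
step 6: [35, -6]
step 7: [35, -6, 3]
step 8: [35, -18]
step 9: [-630]
step 10: [-630, -7]
step 11: [-623]
step 12: [-623, 5]
step 13: [-618]
step 14: [-618, 2]
This matches the record at every step.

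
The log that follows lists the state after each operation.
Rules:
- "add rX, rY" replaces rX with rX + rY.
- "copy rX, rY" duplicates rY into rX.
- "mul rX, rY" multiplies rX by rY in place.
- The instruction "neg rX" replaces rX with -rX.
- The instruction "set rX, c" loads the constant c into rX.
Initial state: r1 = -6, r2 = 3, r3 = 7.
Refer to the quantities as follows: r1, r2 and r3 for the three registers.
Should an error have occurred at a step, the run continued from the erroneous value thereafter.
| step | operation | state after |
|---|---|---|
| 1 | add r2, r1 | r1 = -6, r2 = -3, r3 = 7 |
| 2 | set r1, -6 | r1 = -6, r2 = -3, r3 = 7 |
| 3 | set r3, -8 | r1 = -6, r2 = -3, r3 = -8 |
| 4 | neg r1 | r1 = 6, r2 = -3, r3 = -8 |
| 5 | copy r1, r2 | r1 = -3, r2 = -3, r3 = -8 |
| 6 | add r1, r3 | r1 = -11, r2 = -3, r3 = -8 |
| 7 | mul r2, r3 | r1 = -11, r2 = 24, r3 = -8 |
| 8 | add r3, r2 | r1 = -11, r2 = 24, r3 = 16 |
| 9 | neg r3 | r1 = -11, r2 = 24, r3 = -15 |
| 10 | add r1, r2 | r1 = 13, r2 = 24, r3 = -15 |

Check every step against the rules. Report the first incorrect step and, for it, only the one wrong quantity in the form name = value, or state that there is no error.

Recomputing the run from the initial state:
step 1: r1 = -6, r2 = -3, r3 = 7
step 2: r1 = -6, r2 = -3, r3 = 7
step 3: r1 = -6, r2 = -3, r3 = -8
step 4: r1 = 6, r2 = -3, r3 = -8
step 5: r1 = -3, r2 = -3, r3 = -8
step 6: r1 = -11, r2 = -3, r3 = -8
step 7: r1 = -11, r2 = 24, r3 = -8
step 8: r1 = -11, r2 = 24, r3 = 16
step 9: r1 = -11, r2 = 24, r3 = -16
step 10: r1 = 13, r2 = 24, r3 = -16
The first disagreement with the log is at step 9, where the value should be r3 = -16.

step 9, r3 = -16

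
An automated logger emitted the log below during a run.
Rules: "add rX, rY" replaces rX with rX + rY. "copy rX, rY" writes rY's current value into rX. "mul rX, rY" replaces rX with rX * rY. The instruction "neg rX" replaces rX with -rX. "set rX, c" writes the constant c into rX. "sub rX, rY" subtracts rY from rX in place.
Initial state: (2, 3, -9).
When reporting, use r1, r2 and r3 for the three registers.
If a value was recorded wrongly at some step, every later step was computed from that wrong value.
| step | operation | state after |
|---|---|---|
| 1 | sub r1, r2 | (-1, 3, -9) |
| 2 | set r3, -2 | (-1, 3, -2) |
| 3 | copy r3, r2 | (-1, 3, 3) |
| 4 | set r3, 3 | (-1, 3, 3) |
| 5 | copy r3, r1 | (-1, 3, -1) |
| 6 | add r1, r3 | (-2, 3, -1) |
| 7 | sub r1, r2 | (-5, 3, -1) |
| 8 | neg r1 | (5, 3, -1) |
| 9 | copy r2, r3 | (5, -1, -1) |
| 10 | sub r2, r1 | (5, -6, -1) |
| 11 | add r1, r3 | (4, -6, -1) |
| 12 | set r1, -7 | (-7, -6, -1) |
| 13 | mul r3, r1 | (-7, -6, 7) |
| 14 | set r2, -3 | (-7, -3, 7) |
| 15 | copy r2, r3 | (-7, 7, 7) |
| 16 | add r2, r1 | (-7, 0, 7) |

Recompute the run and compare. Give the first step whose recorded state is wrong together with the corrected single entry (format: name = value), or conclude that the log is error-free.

step 1: r1 = 2 - 3 = -1 -> matches
step 2: r3 = -2 -> matches
step 3: r3 = 3 -> checks out
step 4: r3 = 3 -> verified
step 5: r3 = -1 -> agrees with the log
step 6: r1 = -1 + -1 = -2 -> agrees with the log
step 7: r1 = -2 - 3 = -5 -> agrees with the log
step 8: r1 = -(-5) = 5 -> verified
step 9: r2 = -1 -> same as recorded
step 10: r2 = -1 - 5 = -6 -> in agreement
step 11: r1 = 5 + -1 = 4 -> consistent with the log
step 12: r1 = -7 -> verified
step 13: r3 = -1 * -7 = 7 -> in agreement
step 14: r2 = -3 -> exactly as logged
step 15: r2 = 7 -> matches
step 16: r2 = 7 + -7 = 0 -> matches
All entries verified; no error found.

no error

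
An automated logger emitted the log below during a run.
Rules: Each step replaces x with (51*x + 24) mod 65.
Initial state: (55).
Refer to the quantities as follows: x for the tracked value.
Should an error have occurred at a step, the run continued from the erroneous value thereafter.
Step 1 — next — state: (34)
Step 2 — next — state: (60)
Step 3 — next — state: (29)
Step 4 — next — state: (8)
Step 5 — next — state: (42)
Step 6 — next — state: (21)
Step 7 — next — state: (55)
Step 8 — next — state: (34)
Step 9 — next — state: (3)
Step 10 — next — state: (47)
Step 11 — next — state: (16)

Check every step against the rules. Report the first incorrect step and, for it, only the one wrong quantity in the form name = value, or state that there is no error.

step 2, x = 3

Step 1: x = (51*55 + 24) mod 65 = 34 — matches.
Step 2: x = (51*34 + 24) mod 65 = 3 — this is not what the log shows.
First deviation found at step 2; the corrected entry is x = 3.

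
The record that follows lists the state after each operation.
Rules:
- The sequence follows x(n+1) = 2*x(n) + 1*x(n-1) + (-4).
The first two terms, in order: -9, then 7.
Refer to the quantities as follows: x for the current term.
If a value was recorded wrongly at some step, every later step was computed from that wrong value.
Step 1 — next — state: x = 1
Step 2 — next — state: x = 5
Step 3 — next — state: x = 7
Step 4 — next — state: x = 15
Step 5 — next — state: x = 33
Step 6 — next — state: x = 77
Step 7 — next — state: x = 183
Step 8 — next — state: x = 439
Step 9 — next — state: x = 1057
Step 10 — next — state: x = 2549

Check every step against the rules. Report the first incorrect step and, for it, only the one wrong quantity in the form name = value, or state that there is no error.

Step 1: x = 2*(7) + (1)*(-9) + (-4) = 1 — agrees with the record.
Step 2: x = 2*(1) + (1)*(7) + (-4) = 5 — same as recorded.
Step 3: x = 2*(5) + (1)*(1) + (-4) = 7 — matches.
Step 4: x = 2*(7) + (1)*(5) + (-4) = 15 — same as recorded.
Step 5: x = 2*(15) + (1)*(7) + (-4) = 33 — same as recorded.
Step 6: x = 2*(33) + (1)*(15) + (-4) = 77 — matches.
Step 7: x = 2*(77) + (1)*(33) + (-4) = 183 — in agreement.
Step 8: x = 2*(183) + (1)*(77) + (-4) = 439 — verified.
Step 9: x = 2*(439) + (1)*(183) + (-4) = 1057 — agrees with the record.
Step 10: x = 2*(1057) + (1)*(439) + (-4) = 2549 — checks out.
Each recorded entry agrees with the recomputation.

no error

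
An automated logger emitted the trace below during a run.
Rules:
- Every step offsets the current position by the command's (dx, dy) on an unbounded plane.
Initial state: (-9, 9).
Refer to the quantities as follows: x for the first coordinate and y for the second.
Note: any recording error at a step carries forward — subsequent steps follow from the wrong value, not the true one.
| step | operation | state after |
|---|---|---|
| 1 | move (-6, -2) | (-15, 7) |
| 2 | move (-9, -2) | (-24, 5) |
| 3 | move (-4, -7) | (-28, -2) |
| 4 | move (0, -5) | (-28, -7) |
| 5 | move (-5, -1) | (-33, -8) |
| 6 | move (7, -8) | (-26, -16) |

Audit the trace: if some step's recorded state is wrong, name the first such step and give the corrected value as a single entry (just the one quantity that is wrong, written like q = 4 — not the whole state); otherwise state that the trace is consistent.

Recomputing the run from the initial state:
step 1: x = -15, y = 7
step 2: x = -24, y = 5
step 3: x = -28, y = -2
step 4: x = -28, y = -7
step 5: x = -33, y = -8
step 6: x = -26, y = -16
This matches the trace at every step.

no error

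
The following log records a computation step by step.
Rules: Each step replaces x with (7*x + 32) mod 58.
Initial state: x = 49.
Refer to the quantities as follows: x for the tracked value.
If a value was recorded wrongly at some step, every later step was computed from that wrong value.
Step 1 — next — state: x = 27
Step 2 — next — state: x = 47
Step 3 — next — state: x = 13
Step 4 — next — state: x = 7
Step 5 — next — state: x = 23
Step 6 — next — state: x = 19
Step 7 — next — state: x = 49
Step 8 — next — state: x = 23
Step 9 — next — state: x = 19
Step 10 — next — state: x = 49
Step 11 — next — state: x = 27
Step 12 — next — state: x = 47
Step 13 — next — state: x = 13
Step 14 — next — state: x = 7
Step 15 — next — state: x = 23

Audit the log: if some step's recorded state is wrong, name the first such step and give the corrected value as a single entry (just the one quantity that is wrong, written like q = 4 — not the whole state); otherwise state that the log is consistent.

Recomputing the run from the initial state:
step 1: x = 27
step 2: x = 47
step 3: x = 13
step 4: x = 7
step 5: x = 23
step 6: x = 19
step 7: x = 49
step 8: x = 27
step 9: x = 47
step 10: x = 13
step 11: x = 7
step 12: x = 23
step 13: x = 19
step 14: x = 49
step 15: x = 27
The first disagreement with the log is at step 8, where the value should be x = 27.

step 8, x = 27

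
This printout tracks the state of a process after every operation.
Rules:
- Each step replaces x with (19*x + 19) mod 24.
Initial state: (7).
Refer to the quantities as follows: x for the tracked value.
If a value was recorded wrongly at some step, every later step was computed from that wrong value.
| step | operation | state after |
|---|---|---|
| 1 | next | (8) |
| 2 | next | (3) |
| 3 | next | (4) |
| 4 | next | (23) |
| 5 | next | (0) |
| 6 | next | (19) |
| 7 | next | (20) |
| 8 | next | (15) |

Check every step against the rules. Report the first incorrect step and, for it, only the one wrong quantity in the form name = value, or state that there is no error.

no error

1. x = (19*7 + 19) mod 24 = 8 (matches)
2. x = (19*8 + 19) mod 24 = 3 (matches)
3. x = (19*3 + 19) mod 24 = 4 (matches)
4. x = (19*4 + 19) mod 24 = 23 (matches)
5. x = (19*23 + 19) mod 24 = 0 (checks out)
6. x = (19*0 + 19) mod 24 = 19 (no discrepancy)
7. x = (19*19 + 19) mod 24 = 20 (checks out)
8. x = (19*20 + 19) mod 24 = 15 (consistent with the printout)
No step deviates from the rules.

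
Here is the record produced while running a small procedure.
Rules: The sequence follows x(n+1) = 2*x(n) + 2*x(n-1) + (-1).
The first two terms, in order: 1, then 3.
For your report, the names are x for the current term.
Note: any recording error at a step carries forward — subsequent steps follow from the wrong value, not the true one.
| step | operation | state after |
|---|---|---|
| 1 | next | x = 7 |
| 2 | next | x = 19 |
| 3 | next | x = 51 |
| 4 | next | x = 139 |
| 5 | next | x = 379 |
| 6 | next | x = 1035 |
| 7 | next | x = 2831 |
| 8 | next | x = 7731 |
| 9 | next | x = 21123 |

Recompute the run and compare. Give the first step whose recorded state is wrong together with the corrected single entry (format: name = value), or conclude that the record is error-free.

step 7, x = 2827

Recomputing the run from the initial state:
step 1: x = 7
step 2: x = 19
step 3: x = 51
step 4: x = 139
step 5: x = 379
step 6: x = 1035
step 7: x = 2827
step 8: x = 7723
step 9: x = 21099
The first disagreement with the record is at step 7, where the value should be x = 2827.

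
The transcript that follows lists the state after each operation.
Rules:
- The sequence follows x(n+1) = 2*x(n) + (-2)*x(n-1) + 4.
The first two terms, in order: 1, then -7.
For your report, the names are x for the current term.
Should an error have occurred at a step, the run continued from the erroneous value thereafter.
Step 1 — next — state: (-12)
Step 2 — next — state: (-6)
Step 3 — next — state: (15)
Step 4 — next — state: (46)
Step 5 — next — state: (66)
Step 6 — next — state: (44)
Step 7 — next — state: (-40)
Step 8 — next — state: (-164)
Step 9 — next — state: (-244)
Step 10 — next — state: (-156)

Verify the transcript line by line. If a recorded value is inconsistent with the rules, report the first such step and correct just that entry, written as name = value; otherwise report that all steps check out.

Recomputing the run from the initial state:
step 1: x = -12
step 2: x = -6
step 3: x = 16
step 4: x = 48
step 5: x = 68
step 6: x = 44
step 7: x = -44
step 8: x = -172
step 9: x = -252
step 10: x = -156
The first disagreement with the transcript is at step 3, where the value should be x = 16.

step 3, x = 16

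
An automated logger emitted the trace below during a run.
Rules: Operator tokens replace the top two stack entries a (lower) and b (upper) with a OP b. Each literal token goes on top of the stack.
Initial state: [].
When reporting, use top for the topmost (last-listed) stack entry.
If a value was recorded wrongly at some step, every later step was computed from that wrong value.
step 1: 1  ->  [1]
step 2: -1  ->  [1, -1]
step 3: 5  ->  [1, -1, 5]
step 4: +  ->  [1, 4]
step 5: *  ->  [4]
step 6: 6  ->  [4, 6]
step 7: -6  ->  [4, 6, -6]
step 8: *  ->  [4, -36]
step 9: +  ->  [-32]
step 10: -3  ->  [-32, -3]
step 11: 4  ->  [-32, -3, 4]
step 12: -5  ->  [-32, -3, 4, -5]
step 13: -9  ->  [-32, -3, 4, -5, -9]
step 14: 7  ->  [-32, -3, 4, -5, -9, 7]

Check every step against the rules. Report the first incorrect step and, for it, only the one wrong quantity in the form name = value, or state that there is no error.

no error

1. push 1: top = 1 (confirmed correct)
2. push -1: top = -1 (confirmed correct)
3. push 5: top = 5 (same as recorded)
4. -1 + 5 = 4 (in agreement)
5. 1 * 4 = 4 (confirmed correct)
6. push 6: top = 6 (matches)
7. push -6: top = -6 (exactly as logged)
8. 6 * -6 = -36 (no discrepancy)
9. 4 + -36 = -32 (consistent with the trace)
10. push -3: top = -3 (matches)
11. push 4: top = 4 (matches)
12. push -5: top = -5 (same as recorded)
13. push -9: top = -9 (matches)
14. push 7: top = 7 (consistent with the trace)
No step deviates from the rules.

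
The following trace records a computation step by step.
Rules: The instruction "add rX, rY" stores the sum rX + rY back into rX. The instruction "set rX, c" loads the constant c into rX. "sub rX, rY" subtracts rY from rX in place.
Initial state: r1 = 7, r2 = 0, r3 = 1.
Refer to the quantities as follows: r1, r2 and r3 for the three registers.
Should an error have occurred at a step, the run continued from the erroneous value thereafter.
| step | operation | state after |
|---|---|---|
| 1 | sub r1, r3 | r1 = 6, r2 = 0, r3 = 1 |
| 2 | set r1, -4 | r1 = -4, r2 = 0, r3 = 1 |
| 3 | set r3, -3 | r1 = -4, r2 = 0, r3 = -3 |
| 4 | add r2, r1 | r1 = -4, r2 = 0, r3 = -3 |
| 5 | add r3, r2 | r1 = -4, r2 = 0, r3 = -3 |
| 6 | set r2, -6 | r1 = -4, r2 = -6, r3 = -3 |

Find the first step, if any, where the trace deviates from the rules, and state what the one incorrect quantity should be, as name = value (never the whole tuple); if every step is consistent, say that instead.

step 4, r2 = -4

1. r1 = 7 - 1 = 6 (consistent with the trace)
2. r1 = -4 (same as recorded)
3. r3 = -3 (verified)
4. r2 = 0 + -4 = -4 (not what was recorded)
Step 4 is the first one off; corrected, r2 = -4.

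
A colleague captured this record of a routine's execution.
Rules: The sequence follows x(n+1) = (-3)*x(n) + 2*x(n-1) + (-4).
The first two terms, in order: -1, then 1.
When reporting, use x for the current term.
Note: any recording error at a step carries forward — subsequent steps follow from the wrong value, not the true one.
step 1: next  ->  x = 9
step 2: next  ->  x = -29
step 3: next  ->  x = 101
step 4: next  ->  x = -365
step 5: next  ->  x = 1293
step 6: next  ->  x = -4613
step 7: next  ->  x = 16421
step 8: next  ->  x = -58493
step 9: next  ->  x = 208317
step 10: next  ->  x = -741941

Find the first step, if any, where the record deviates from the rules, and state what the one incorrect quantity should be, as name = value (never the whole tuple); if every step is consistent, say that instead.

1. x = -3*(1) + (2)*(-1) + (-4) = -9 (the record has a different value)
That makes step 1 the first incorrect line — x = -9 is what it should show.

step 1, x = -9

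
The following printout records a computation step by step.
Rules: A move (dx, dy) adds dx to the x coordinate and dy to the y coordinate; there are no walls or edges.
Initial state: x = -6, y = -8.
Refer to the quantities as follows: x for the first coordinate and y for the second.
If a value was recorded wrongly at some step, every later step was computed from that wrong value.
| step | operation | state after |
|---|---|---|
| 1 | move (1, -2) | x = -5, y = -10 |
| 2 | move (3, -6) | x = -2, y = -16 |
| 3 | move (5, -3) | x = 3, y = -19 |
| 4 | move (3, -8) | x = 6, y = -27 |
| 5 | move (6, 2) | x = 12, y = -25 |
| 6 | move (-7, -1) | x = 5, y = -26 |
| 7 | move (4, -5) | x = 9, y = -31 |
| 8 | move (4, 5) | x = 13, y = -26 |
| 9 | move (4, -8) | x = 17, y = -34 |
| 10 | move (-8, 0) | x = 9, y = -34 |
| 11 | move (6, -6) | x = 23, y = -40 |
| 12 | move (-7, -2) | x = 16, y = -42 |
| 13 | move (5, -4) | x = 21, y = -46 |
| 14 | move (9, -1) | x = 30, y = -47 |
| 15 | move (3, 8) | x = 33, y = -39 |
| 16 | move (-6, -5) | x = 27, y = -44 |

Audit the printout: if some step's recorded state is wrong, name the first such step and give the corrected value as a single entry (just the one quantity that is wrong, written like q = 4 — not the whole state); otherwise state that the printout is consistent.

step 11, x = 15

Step 1: x = -6 + (1) = -5, y = -8 + (-2) = -10 — exactly as logged.
Step 2: x = -5 + (3) = -2, y = -10 + (-6) = -16 — same as recorded.
Step 3: x = -2 + (5) = 3, y = -16 + (-3) = -19 — confirmed correct.
Step 4: x = 3 + (3) = 6, y = -19 + (-8) = -27 — agrees with the printout.
Step 5: x = 6 + (6) = 12, y = -27 + (2) = -25 — consistent with the printout.
Step 6: x = 12 + (-7) = 5, y = -25 + (-1) = -26 — in agreement.
Step 7: x = 5 + (4) = 9, y = -26 + (-5) = -31 — confirmed correct.
Step 8: x = 9 + (4) = 13, y = -31 + (5) = -26 — agrees with the printout.
Step 9: x = 13 + (4) = 17, y = -26 + (-8) = -34 — matches.
Step 10: x = 17 + (-8) = 9, y = -34 + (0) = -34 — matches.
Step 11: x = 9 + (6) = 15, y = -34 + (-6) = -40 — this is not what the printout shows.
The earliest wrong entry is at step 11: it should read x = 15.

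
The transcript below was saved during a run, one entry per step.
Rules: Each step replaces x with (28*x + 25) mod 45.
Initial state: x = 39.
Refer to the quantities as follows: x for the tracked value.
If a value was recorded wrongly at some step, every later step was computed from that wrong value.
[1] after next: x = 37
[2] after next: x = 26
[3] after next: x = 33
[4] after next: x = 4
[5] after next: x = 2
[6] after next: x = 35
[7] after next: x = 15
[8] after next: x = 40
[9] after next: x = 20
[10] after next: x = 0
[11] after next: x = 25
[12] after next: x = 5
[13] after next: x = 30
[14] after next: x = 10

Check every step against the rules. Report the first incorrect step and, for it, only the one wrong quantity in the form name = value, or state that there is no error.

Recomputing the run from the initial state:
step 1: x = 37
step 2: x = 26
step 3: x = 33
step 4: x = 4
step 5: x = 2
step 6: x = 36
step 7: x = 43
step 8: x = 14
step 9: x = 12
step 10: x = 1
step 11: x = 8
step 12: x = 24
step 13: x = 22
step 14: x = 11
The first disagreement with the transcript is at step 6, where the value should be x = 36.

step 6, x = 36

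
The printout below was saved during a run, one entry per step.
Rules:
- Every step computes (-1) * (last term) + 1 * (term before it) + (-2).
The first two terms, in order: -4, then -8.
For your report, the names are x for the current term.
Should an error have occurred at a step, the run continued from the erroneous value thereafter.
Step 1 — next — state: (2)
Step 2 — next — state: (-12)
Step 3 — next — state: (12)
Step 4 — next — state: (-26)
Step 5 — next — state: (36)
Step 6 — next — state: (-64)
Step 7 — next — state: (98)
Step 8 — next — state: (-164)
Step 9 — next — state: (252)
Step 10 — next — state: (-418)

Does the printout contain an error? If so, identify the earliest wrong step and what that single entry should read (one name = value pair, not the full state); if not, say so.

Recomputing the run from the initial state:
step 1: x = 2
step 2: x = -12
step 3: x = 12
step 4: x = -26
step 5: x = 36
step 6: x = -64
step 7: x = 98
step 8: x = -164
step 9: x = 260
step 10: x = -426
The first disagreement with the printout is at step 9, where the value should be x = 260.

step 9, x = 260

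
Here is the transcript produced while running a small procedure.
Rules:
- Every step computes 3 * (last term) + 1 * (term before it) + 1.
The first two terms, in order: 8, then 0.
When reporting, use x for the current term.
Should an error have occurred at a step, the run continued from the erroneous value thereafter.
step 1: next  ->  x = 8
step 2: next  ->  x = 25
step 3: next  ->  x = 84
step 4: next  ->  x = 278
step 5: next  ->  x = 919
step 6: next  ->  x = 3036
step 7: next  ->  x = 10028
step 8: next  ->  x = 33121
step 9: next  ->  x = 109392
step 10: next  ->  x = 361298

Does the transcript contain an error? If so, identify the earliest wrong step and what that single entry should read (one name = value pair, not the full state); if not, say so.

Recomputing the run from the initial state:
step 1: x = 9
step 2: x = 28
step 3: x = 94
step 4: x = 311
step 5: x = 1028
step 6: x = 3396
step 7: x = 11217
step 8: x = 37048
step 9: x = 122362
step 10: x = 404135
The first disagreement with the transcript is at step 1, where the value should be x = 9.

step 1, x = 9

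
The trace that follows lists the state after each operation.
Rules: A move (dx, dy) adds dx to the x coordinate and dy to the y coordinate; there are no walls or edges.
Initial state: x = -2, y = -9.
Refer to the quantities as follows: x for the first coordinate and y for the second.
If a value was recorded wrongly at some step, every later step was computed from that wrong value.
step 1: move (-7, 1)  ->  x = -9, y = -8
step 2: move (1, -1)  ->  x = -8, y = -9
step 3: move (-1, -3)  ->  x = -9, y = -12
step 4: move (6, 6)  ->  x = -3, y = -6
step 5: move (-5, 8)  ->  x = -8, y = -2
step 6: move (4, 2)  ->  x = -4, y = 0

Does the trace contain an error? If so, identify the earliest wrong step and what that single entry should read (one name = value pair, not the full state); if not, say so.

step 5, y = 2

Recomputing the run from the initial state:
step 1: x = -9, y = -8
step 2: x = -8, y = -9
step 3: x = -9, y = -12
step 4: x = -3, y = -6
step 5: x = -8, y = 2
step 6: x = -4, y = 4
The first disagreement with the trace is at step 5, where the value should be y = 2.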